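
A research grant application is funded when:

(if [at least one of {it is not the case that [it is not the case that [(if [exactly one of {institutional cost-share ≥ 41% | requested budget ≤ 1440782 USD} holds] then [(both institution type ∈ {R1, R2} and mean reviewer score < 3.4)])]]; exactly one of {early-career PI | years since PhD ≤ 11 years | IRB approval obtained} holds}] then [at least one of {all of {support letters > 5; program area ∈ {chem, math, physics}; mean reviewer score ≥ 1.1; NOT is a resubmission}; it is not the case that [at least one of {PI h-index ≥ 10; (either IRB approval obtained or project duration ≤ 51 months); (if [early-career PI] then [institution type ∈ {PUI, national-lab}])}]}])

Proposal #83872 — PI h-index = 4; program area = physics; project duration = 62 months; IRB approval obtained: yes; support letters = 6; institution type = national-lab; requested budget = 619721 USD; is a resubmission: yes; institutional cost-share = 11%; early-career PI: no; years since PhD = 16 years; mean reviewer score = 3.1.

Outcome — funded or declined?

Atomic conditions:
  institutional cost-share ≥ 41%: 11 ≥ 41 is false
  requested budget ≤ 1440782 USD: 619721 ≤ 1440782 is true
  institution type ∈ {R1, R2}: national-lab is not in the set → false
  mean reviewer score < 3.4: 3.1 < 3.4 is true
  early-career PI: no → false
  years since PhD ≤ 11 years: 16 ≤ 11 is false
  IRB approval obtained: yes → true
  support letters > 5: 6 > 5 is true
  program area ∈ {chem, math, physics}: physics is in the set → true
  mean reviewer score ≥ 1.1: 3.1 ≥ 1.1 is true
  NOT is a resubmission: yes → false
  PI h-index ≥ 10: 4 ≥ 10 is false
  project duration ≤ 51 months: 62 ≤ 51 is false
  institution type ∈ {PUI, national-lab}: national-lab is in the set → true
Combine:
[1.1.1.1.1] exactly-one(false, true) = true
[1.1.1.1.2] false AND true = false
[1.1.1.1] true → false = false
[1.1.1] NOT false = true
[1.1] NOT true = false
[1.2] exactly-one(false, false, true) = true
[1] false OR true = true
[2.1] true AND true AND true AND false = false
[2.2.1.2] true OR false = true
[2.2.1.3] false → true (antecedent false ⇒ implication holds) = true
[2.2.1] false OR true OR true = true
[2.2] NOT true = false
[2] false OR false = false
[root] true → false = false
Overall: false → declined

Declined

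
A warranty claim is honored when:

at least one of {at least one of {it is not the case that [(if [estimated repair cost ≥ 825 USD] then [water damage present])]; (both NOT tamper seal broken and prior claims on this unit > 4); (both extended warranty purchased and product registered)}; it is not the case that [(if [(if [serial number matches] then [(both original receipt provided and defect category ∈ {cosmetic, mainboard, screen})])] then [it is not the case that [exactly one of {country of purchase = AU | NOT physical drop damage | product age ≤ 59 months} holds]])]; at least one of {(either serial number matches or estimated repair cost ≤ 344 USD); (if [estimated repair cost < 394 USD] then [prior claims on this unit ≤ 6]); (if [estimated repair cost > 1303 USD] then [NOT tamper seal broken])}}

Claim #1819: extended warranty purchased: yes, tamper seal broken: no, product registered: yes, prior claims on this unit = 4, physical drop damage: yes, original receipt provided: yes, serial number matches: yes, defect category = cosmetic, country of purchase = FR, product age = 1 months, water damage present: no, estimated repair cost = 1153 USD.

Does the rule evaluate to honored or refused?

Atomic conditions:
  estimated repair cost ≥ 825 USD: 1153 ≥ 825 is true
  water damage present: no → false
  NOT tamper seal broken: no → true
  prior claims on this unit > 4: 4 > 4 is false
  extended warranty purchased: yes → true
  product registered: yes → true
  serial number matches: yes → true
  original receipt provided: yes → true
  defect category ∈ {cosmetic, mainboard, screen}: cosmetic is in the set → true
  country of purchase = AU: FR == AU is false
  NOT physical drop damage: yes → false
  product age ≤ 59 months: 1 ≤ 59 is true
  estimated repair cost ≤ 344 USD: 1153 ≤ 344 is false
  estimated repair cost < 394 USD: 1153 < 394 is false
  prior claims on this unit ≤ 6: 4 ≤ 6 is true
  estimated repair cost > 1303 USD: 1153 > 1303 is false
Combine:
[1.1.1] true → false = false
[1.1] NOT false = true
[1.2] true AND false = false
[1.3] true AND true = true
[1] true OR false OR true = true
[2.1.1.2] true AND true = true
[2.1.1] true → true = true
[2.1.2.1] exactly-one(false, false, true) = true
[2.1.2] NOT true = false
[2.1] true → false = false
[2] NOT false = true
[3.1] true OR false = true
[3.2] false → true (antecedent false ⇒ implication holds) = true
[3.3] false → true (antecedent false ⇒ implication holds) = true
[3] true OR true OR true = true
[root] true OR true OR true = true
Overall: true → honored

Honored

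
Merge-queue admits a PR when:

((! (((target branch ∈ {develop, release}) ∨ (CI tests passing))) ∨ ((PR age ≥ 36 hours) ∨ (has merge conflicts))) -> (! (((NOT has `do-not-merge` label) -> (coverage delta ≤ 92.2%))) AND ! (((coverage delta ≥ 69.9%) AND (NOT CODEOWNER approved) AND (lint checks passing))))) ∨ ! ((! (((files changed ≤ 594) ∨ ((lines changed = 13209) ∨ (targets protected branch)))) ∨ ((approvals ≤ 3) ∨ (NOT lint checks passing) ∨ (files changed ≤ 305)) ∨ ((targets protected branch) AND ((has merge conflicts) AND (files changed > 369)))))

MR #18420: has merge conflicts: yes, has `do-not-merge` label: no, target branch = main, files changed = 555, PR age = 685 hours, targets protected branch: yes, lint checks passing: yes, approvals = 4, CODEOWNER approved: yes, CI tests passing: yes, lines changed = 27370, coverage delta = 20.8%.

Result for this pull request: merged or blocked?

Blocked

Atomic conditions:
  target branch ∈ {develop, release}: main is not in the set → false
  CI tests passing: yes → true
  PR age ≥ 36 hours: 685 ≥ 36 is true
  has merge conflicts: yes → true
  NOT has `do-not-merge` label: no → true
  coverage delta ≤ 92.2%: 20.8 ≤ 92.2 is true
  coverage delta ≥ 69.9%: 20.8 ≥ 69.9 is false
  NOT CODEOWNER approved: yes → false
  lint checks passing: yes → true
  files changed ≤ 594: 555 ≤ 594 is true
  lines changed = 13209: 27370 == 13209 is false
  targets protected branch: yes → true
  approvals ≤ 3: 4 ≤ 3 is false
  NOT lint checks passing: yes → false
  files changed ≤ 305: 555 ≤ 305 is false
  files changed > 369: 555 > 369 is true
Combine:
[1.1.1.1] false OR true = true
[1.1.1] NOT true = false
[1.1.2] true OR true = true
[1.1] false OR true = true
[1.2.1.1] true → true = true
[1.2.1] NOT true = false
[1.2.2.1] false AND false AND true = false
[1.2.2] NOT false = true
[1.2] false AND true = false
[1] true → false = false
[2.1.1.1.2] false OR true = true
[2.1.1.1] true OR true = true
[2.1.1] NOT true = false
[2.1.2] false OR false OR false = false
[2.1.3.2] true AND true = true
[2.1.3] true AND true = true
[2.1] false OR false OR true = true
[2] NOT true = false
[root] false OR false = false
Overall: false → blocked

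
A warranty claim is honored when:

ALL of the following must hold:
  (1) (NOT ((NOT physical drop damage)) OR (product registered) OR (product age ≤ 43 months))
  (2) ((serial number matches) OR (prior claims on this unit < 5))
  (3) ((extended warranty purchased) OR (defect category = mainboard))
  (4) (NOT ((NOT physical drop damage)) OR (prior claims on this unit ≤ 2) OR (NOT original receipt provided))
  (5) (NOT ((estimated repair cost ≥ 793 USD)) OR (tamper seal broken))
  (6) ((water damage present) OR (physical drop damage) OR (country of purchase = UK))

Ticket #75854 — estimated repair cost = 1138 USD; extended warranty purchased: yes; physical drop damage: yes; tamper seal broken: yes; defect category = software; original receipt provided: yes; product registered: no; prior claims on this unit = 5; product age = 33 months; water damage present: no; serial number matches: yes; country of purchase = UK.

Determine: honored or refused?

Honored

Atomic conditions:
  NOT physical drop damage: yes → false
  product registered: no → false
  product age ≤ 43 months: 33 ≤ 43 is true
  serial number matches: yes → true
  prior claims on this unit < 5: 5 < 5 is false
  extended warranty purchased: yes → true
  defect category = mainboard: software == mainboard is false
  prior claims on this unit ≤ 2: 5 ≤ 2 is false
  NOT original receipt provided: yes → false
  estimated repair cost ≥ 793 USD: 1138 ≥ 793 is true
  tamper seal broken: yes → true
  water damage present: no → false
  physical drop damage: yes → true
  country of purchase = UK: UK == UK is true
Combine:
[1.1] NOT false = true
[1] true OR false OR true = true
[2] true OR false = true
[3] true OR false = true
[4.1] NOT false = true
[4] true OR false OR false = true
[5.1] NOT true = false
[5] false OR true = true
[6] false OR true OR true = true
[root] true AND true AND true AND true AND true AND true = true
Overall: true → honored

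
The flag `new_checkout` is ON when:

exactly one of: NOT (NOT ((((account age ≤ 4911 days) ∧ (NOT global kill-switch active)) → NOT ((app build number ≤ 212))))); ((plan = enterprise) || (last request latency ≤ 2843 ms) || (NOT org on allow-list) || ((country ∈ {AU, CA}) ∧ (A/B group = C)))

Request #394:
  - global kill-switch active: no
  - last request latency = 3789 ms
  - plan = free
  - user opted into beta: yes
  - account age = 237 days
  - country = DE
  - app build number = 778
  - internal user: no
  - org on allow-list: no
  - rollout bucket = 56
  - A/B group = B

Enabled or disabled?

Disabled

Atomic conditions:
  account age ≤ 4911 days: 237 ≤ 4911 is true
  NOT global kill-switch active: no → true
  app build number ≤ 212: 778 ≤ 212 is false
  plan = enterprise: free == enterprise is false
  last request latency ≤ 2843 ms: 3789 ≤ 2843 is false
  NOT org on allow-list: no → true
  country ∈ {AU, CA}: DE is not in the set → false
  A/B group = C: B == C is false
Combine:
[1.1.1.1] true AND true = true
[1.1.1.2] NOT false = true
[1.1.1] true → true = true
[1.1] NOT true = false
[1] NOT false = true
[2.4] false AND false = false
[2] false OR false OR true OR false = true
[root] exactly-one(true, true) = false
Overall: false → disabled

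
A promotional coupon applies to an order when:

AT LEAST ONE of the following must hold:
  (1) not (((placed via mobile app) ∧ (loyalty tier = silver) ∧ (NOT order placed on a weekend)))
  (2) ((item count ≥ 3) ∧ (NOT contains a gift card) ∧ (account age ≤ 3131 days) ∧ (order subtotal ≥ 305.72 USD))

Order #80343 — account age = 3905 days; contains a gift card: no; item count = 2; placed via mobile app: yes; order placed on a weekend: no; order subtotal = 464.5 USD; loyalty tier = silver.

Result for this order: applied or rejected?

Rejected

Atomic conditions:
  placed via mobile app: yes → true
  loyalty tier = silver: silver == silver is true
  NOT order placed on a weekend: no → true
  item count ≥ 3: 2 ≥ 3 is false
  NOT contains a gift card: no → true
  account age ≤ 3131 days: 3905 ≤ 3131 is false
  order subtotal ≥ 305.72 USD: 464.5 ≥ 305.72 is true
Combine:
[1.1] true AND true AND true = true
[1] NOT true = false
[2] false AND true AND false AND true = false
[root] false OR false = false
Overall: false → rejected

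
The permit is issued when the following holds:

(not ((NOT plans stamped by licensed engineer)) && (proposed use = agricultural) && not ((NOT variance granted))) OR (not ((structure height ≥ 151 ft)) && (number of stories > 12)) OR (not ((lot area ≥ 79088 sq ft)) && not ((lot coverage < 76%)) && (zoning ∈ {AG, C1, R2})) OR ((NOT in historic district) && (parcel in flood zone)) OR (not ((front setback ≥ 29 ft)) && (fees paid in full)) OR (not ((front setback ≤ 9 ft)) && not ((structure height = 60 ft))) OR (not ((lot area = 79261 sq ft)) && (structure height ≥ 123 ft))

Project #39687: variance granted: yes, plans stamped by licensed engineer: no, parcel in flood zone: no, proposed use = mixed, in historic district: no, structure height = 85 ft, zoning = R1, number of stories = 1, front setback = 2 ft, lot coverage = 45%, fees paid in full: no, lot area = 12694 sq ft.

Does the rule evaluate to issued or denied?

Denied

Atomic conditions:
  NOT plans stamped by licensed engineer: no → true
  proposed use = agricultural: mixed == agricultural is false
  NOT variance granted: yes → false
  structure height ≥ 151 ft: 85 ≥ 151 is false
  number of stories > 12: 1 > 12 is false
  lot area ≥ 79088 sq ft: 12694 ≥ 79088 is false
  lot coverage < 76%: 45 < 76 is true
  zoning ∈ {AG, C1, R2}: R1 is not in the set → false
  NOT in historic district: no → true
  parcel in flood zone: no → false
  front setback ≥ 29 ft: 2 ≥ 29 is false
  fees paid in full: no → false
  front setback ≤ 9 ft: 2 ≤ 9 is true
  structure height = 60 ft: 85 == 60 is false
  lot area = 79261 sq ft: 12694 == 79261 is false
  structure height ≥ 123 ft: 85 ≥ 123 is false
Combine:
[1.1] NOT true = false
[1.3] NOT false = true
[1] false AND false AND true = false
[2.1] NOT false = true
[2] true AND false = false
[3.1] NOT false = true
[3.2] NOT true = false
[3] true AND false AND false = false
[4] true AND false = false
[5.1] NOT false = true
[5] true AND false = false
[6.1] NOT true = false
[6.2] NOT false = true
[6] false AND true = false
[7.1] NOT false = true
[7] true AND false = false
[root] false OR false OR false OR false OR false OR false OR false = false
Overall: false → denied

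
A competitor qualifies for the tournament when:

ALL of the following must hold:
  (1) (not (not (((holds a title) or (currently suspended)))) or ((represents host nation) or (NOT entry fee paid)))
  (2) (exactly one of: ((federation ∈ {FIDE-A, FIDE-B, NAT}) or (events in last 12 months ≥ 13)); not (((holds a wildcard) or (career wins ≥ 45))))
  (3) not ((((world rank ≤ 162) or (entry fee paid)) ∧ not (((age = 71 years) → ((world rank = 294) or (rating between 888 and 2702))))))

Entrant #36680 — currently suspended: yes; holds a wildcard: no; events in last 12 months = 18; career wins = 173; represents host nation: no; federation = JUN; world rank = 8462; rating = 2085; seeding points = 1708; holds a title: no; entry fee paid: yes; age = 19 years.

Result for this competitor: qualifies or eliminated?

Qualifies

Atomic conditions:
  holds a title: no → false
  currently suspended: yes → true
  represents host nation: no → false
  NOT entry fee paid: yes → false
  federation ∈ {FIDE-A, FIDE-B, NAT}: JUN is not in the set → false
  events in last 12 months ≥ 13: 18 ≥ 13 is true
  holds a wildcard: no → false
  career wins ≥ 45: 173 ≥ 45 is true
  world rank ≤ 162: 8462 ≤ 162 is false
  entry fee paid: yes → true
  age = 71 years: 19 == 71 is false
  world rank = 294: 8462 == 294 is false
  rating between 888 and 2702: 2085 in [888, 2702] is true
Combine:
[1.1.1.1] false OR true = true
[1.1.1] NOT true = false
[1.1] NOT false = true
[1.2] false OR false = false
[1] true OR false = true
[2.1] false OR true = true
[2.2.1] false OR true = true
[2.2] NOT true = false
[2] exactly-one(true, false) = true
[3.1.1] false OR true = true
[3.1.2.1.2] false OR true = true
[3.1.2.1] false → true (antecedent false ⇒ implication holds) = true
[3.1.2] NOT true = false
[3.1] true AND false = false
[3] NOT false = true
[root] true AND true AND true = true
Overall: true → qualifies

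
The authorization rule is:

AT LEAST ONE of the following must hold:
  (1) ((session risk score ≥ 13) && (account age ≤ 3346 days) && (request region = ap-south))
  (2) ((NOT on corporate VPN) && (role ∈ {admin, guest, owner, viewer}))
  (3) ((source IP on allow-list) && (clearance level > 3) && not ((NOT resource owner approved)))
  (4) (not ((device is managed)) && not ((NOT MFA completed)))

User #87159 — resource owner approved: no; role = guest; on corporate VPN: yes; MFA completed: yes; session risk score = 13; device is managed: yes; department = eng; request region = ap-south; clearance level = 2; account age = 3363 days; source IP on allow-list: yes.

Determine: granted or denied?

Denied

Atomic conditions:
  session risk score ≥ 13: 13 ≥ 13 is true
  account age ≤ 3346 days: 3363 ≤ 3346 is false
  request region = ap-south: ap-south == ap-south is true
  NOT on corporate VPN: yes → false
  role ∈ {admin, guest, owner, viewer}: guest is in the set → true
  source IP on allow-list: yes → true
  clearance level > 3: 2 > 3 is false
  NOT resource owner approved: no → true
  device is managed: yes → true
  NOT MFA completed: yes → false
Combine:
[1] true AND false AND true = false
[2] false AND true = false
[3.3] NOT true = false
[3] true AND false AND false = false
[4.1] NOT true = false
[4.2] NOT false = true
[4] false AND true = false
[root] false OR false OR false OR false = false
Overall: false → denied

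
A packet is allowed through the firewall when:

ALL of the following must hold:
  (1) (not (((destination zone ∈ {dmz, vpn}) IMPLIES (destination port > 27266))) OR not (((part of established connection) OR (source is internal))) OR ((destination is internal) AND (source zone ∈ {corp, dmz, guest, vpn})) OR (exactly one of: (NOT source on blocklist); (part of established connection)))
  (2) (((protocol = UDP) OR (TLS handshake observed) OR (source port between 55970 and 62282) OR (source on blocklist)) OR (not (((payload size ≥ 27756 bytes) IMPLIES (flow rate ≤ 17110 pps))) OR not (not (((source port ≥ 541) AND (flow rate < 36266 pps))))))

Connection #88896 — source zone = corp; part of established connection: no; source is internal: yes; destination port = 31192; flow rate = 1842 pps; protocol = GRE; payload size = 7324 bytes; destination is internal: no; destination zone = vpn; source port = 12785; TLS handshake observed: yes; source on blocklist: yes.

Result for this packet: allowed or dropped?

Atomic conditions:
  destination zone ∈ {dmz, vpn}: vpn is in the set → true
  destination port > 27266: 31192 > 27266 is true
  part of established connection: no → false
  source is internal: yes → true
  destination is internal: no → false
  source zone ∈ {corp, dmz, guest, vpn}: corp is in the set → true
  NOT source on blocklist: yes → false
  protocol = UDP: GRE == UDP is false
  TLS handshake observed: yes → true
  source port between 55970 and 62282: 12785 in [55970, 62282] is false
  source on blocklist: yes → true
  payload size ≥ 27756 bytes: 7324 ≥ 27756 is false
  flow rate ≤ 17110 pps: 1842 ≤ 17110 is true
  source port ≥ 541: 12785 ≥ 541 is true
  flow rate < 36266 pps: 1842 < 36266 is true
Combine:
[1.1.1] true → true = true
[1.1] NOT true = false
[1.2.1] false OR true = true
[1.2] NOT true = false
[1.3] false AND true = false
[1.4] exactly-one(false, false) = false
[1] false OR false OR false OR false = false
[2.1] false OR true OR false OR true = true
[2.2.1.1] false → true (antecedent false ⇒ implication holds) = true
[2.2.1] NOT true = false
[2.2.2.1.1] true AND true = true
[2.2.2.1] NOT true = false
[2.2.2] NOT false = true
[2.2] false OR true = true
[2] true OR true = true
[root] false AND true = false
Overall: false → dropped

Dropped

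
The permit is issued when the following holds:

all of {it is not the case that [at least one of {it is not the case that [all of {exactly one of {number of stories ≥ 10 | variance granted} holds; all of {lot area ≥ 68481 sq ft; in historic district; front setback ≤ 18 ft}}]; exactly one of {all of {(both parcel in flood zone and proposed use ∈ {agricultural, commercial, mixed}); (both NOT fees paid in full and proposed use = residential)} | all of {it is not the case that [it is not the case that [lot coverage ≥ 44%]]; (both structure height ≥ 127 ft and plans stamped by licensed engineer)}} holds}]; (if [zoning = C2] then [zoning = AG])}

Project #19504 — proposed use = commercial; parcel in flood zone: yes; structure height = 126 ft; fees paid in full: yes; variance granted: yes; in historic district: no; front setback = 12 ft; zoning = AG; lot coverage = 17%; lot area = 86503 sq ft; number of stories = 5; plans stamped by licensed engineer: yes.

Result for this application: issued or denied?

Denied

Atomic conditions:
  number of stories ≥ 10: 5 ≥ 10 is false
  variance granted: yes → true
  lot area ≥ 68481 sq ft: 86503 ≥ 68481 is true
  in historic district: no → false
  front setback ≤ 18 ft: 12 ≤ 18 is true
  parcel in flood zone: yes → true
  proposed use ∈ {agricultural, commercial, mixed}: commercial is in the set → true
  NOT fees paid in full: yes → false
  proposed use = residential: commercial == residential is false
  lot coverage ≥ 44%: 17 ≥ 44 is false
  structure height ≥ 127 ft: 126 ≥ 127 is false
  plans stamped by licensed engineer: yes → true
  zoning = C2: AG == C2 is false
  zoning = AG: AG == AG is true
Combine:
[1.1.1.1.1] exactly-one(false, true) = true
[1.1.1.1.2] true AND false AND true = false
[1.1.1.1] true AND false = false
[1.1.1] NOT false = true
[1.1.2.1.1] true AND true = true
[1.1.2.1.2] false AND false = false
[1.1.2.1] true AND false = false
[1.1.2.2.1.1] NOT false = true
[1.1.2.2.1] NOT true = false
[1.1.2.2.2] false AND true = false
[1.1.2.2] false AND false = false
[1.1.2] exactly-one(false, false) = false
[1.1] true OR false = true
[1] NOT true = false
[2] false → true (antecedent false ⇒ implication holds) = true
[root] false AND true = false
Overall: false → denied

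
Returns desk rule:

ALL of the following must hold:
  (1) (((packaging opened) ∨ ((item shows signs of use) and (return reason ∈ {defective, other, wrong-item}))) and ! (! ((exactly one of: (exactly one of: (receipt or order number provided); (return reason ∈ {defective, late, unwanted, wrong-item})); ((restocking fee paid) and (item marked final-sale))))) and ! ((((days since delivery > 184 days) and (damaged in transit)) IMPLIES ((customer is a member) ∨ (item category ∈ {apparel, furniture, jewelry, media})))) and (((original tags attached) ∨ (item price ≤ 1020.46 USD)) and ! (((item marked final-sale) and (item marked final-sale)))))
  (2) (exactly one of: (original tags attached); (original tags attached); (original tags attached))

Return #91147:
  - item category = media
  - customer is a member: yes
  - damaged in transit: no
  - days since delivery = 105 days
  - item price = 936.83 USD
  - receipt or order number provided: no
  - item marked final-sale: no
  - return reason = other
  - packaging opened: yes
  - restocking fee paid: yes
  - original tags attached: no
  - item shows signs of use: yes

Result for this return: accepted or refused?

Refused

Atomic conditions:
  packaging opened: yes → true
  item shows signs of use: yes → true
  return reason ∈ {defective, other, wrong-item}: other is in the set → true
  receipt or order number provided: no → false
  return reason ∈ {defective, late, unwanted, wrong-item}: other is not in the set → false
  restocking fee paid: yes → true
  item marked final-sale: no → false
  days since delivery > 184 days: 105 > 184 is false
  damaged in transit: no → false
  customer is a member: yes → true
  item category ∈ {apparel, furniture, jewelry, media}: media is in the set → true
  original tags attached: no → false
  item price ≤ 1020.46 USD: 936.83 ≤ 1020.46 is true
Combine:
[1.1.2] true AND true = true
[1.1] true OR true = true
[1.2.1.1.1] exactly-one(false, false) = false
[1.2.1.1.2] true AND false = false
[1.2.1.1] exactly-one(false, false) = false
[1.2.1] NOT false = true
[1.2] NOT true = false
[1.3.1.1] false AND false = false
[1.3.1.2] true OR true = true
[1.3.1] false → true (antecedent false ⇒ implication holds) = true
[1.3] NOT true = false
[1.4.1] false OR true = true
[1.4.2.1] false AND false = false
[1.4.2] NOT false = true
[1.4] true AND true = true
[1] true AND false AND false AND true = false
[2] exactly-one(false, false, false) = false
[root] false AND false = false
Overall: false → refused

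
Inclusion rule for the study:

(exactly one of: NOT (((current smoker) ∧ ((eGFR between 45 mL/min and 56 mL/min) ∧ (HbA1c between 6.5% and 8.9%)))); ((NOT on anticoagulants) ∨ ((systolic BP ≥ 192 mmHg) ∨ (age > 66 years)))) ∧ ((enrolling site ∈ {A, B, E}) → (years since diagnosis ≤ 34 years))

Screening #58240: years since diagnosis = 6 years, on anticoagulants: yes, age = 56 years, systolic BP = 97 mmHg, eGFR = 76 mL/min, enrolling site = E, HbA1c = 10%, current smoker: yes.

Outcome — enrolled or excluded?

Atomic conditions:
  current smoker: yes → true
  eGFR between 45 mL/min and 56 mL/min: 76 in [45, 56] is false
  HbA1c between 6.5% and 8.9%: 10 in [6.5, 8.9] is false
  NOT on anticoagulants: yes → false
  systolic BP ≥ 192 mmHg: 97 ≥ 192 is false
  age > 66 years: 56 > 66 is false
  enrolling site ∈ {A, B, E}: E is in the set → true
  years since diagnosis ≤ 34 years: 6 ≤ 34 is true
Combine:
[1.1.1.2] false AND false = false
[1.1.1] true AND false = false
[1.1] NOT false = true
[1.2.2] false OR false = false
[1.2] false OR false = false
[1] exactly-one(true, false) = true
[2] true → true = true
[root] true AND true = true
Overall: true → enrolled

Enrolled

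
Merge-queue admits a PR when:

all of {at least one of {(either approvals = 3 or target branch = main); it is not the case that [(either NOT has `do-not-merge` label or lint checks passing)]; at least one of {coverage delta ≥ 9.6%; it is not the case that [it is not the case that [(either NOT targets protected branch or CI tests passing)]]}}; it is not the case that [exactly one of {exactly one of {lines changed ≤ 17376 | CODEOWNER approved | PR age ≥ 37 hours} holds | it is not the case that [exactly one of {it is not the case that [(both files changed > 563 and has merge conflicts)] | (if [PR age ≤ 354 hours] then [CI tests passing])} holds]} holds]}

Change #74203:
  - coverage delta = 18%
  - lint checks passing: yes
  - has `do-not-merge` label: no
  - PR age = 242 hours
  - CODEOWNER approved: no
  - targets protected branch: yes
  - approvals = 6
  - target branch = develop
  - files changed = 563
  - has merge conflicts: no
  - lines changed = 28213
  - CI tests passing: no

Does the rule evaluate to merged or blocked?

Blocked

Atomic conditions:
  approvals = 3: 6 == 3 is false
  target branch = main: develop == main is false
  NOT has `do-not-merge` label: no → true
  lint checks passing: yes → true
  coverage delta ≥ 9.6%: 18 ≥ 9.6 is true
  NOT targets protected branch: yes → false
  CI tests passing: no → false
  lines changed ≤ 17376: 28213 ≤ 17376 is false
  CODEOWNER approved: no → false
  PR age ≥ 37 hours: 242 ≥ 37 is true
  files changed > 563: 563 > 563 is false
  has merge conflicts: no → false
  PR age ≤ 354 hours: 242 ≤ 354 is true
Combine:
[1.1] false OR false = false
[1.2.1] true OR true = true
[1.2] NOT true = false
[1.3.2.1.1] false OR false = false
[1.3.2.1] NOT false = true
[1.3.2] NOT true = false
[1.3] true OR false = true
[1] false OR false OR true = true
[2.1.1] exactly-one(false, false, true) = true
[2.1.2.1.1.1] false AND false = false
[2.1.2.1.1] NOT false = true
[2.1.2.1.2] true → false = false
[2.1.2.1] exactly-one(true, false) = true
[2.1.2] NOT true = false
[2.1] exactly-one(true, false) = true
[2] NOT true = false
[root] true AND false = false
Overall: false → blocked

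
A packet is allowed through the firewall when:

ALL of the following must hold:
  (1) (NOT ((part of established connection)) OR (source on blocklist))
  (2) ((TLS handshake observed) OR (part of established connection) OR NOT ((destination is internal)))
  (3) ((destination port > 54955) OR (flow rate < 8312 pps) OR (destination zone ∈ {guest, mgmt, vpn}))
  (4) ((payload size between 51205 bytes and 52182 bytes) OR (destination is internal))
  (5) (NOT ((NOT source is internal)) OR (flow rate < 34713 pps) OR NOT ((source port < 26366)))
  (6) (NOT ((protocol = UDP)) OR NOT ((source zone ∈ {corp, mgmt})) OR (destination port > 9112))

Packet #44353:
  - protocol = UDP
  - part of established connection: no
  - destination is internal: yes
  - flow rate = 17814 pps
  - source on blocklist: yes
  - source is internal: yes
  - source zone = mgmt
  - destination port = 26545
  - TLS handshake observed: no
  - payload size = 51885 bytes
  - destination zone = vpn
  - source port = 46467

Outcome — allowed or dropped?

Dropped

Atomic conditions:
  part of established connection: no → false
  source on blocklist: yes → true
  TLS handshake observed: no → false
  destination is internal: yes → true
  destination port > 54955: 26545 > 54955 is false
  flow rate < 8312 pps: 17814 < 8312 is false
  destination zone ∈ {guest, mgmt, vpn}: vpn is in the set → true
  payload size between 51205 bytes and 52182 bytes: 51885 in [51205, 52182] is true
  NOT source is internal: yes → false
  flow rate < 34713 pps: 17814 < 34713 is true
  source port < 26366: 46467 < 26366 is false
  protocol = UDP: UDP == UDP is true
  source zone ∈ {corp, mgmt}: mgmt is in the set → true
  destination port > 9112: 26545 > 9112 is true
Combine:
[1.1] NOT false = true
[1] true OR true = true
[2.3] NOT true = false
[2] false OR false OR false = false
[3] false OR false OR true = true
[4] true OR true = true
[5.1] NOT false = true
[5.3] NOT false = true
[5] true OR true OR true = true
[6.1] NOT true = false
[6.2] NOT true = false
[6] false OR false OR true = true
[root] true AND false AND true AND true AND true AND true = false
Overall: false → dropped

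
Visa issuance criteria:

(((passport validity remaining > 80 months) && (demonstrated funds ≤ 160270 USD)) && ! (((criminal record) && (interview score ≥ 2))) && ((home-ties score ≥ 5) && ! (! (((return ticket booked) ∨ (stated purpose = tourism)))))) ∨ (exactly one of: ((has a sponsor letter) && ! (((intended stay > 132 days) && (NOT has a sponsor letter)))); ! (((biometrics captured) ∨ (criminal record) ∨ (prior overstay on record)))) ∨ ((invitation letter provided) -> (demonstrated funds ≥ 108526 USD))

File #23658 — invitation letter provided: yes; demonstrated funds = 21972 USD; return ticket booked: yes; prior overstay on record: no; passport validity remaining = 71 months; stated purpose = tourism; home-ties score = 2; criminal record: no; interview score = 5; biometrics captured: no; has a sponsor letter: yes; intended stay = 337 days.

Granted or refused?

Atomic conditions:
  passport validity remaining > 80 months: 71 > 80 is false
  demonstrated funds ≤ 160270 USD: 21972 ≤ 160270 is true
  criminal record: no → false
  interview score ≥ 2: 5 ≥ 2 is true
  home-ties score ≥ 5: 2 ≥ 5 is false
  return ticket booked: yes → true
  stated purpose = tourism: tourism == tourism is true
  has a sponsor letter: yes → true
  intended stay > 132 days: 337 > 132 is true
  NOT has a sponsor letter: yes → false
  biometrics captured: no → false
  prior overstay on record: no → false
  invitation letter provided: yes → true
  demonstrated funds ≥ 108526 USD: 21972 ≥ 108526 is false
Combine:
[1.1] false AND true = false
[1.2.1] false AND true = false
[1.2] NOT false = true
[1.3.2.1.1] true OR true = true
[1.3.2.1] NOT true = false
[1.3.2] NOT false = true
[1.3] false AND true = false
[1] false AND true AND false = false
[2.1.2.1] true AND false = false
[2.1.2] NOT false = true
[2.1] true AND true = true
[2.2.1] false OR false OR false = false
[2.2] NOT false = true
[2] exactly-one(true, true) = false
[3] true → false = false
[root] false OR false OR false = false
Overall: false → refused

Refused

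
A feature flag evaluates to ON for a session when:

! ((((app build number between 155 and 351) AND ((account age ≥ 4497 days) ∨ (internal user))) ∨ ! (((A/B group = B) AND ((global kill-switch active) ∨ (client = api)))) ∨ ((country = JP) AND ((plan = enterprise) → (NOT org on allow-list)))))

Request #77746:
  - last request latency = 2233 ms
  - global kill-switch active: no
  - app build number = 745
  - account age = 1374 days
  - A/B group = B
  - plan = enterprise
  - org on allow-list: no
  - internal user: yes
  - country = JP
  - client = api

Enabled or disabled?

Atomic conditions:
  app build number between 155 and 351: 745 in [155, 351] is false
  account age ≥ 4497 days: 1374 ≥ 4497 is false
  internal user: yes → true
  A/B group = B: B == B is true
  global kill-switch active: no → false
  client = api: api == api is true
  country = JP: JP == JP is true
  plan = enterprise: enterprise == enterprise is true
  NOT org on allow-list: no → true
Combine:
[1.1.2] false OR true = true
[1.1] false AND true = false
[1.2.1.2] false OR true = true
[1.2.1] true AND true = true
[1.2] NOT true = false
[1.3.2] true → true = true
[1.3] true AND true = true
[1] false OR false OR true = true
[root] NOT true = false
Overall: false → disabled

Disabled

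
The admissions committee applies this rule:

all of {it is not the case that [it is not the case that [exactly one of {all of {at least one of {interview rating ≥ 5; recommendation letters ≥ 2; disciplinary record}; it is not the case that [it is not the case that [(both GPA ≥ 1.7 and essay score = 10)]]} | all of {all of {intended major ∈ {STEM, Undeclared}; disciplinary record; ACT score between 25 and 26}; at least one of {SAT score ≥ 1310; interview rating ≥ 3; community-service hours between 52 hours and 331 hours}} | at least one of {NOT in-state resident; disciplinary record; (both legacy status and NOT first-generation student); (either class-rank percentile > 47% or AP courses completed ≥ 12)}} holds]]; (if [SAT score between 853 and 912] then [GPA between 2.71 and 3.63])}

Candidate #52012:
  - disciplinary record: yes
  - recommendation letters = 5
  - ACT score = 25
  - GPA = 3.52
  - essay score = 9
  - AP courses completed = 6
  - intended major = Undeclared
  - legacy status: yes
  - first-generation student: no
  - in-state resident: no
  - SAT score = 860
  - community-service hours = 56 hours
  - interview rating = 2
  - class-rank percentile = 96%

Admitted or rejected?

Atomic conditions:
  interview rating ≥ 5: 2 ≥ 5 is false
  recommendation letters ≥ 2: 5 ≥ 2 is true
  disciplinary record: yes → true
  GPA ≥ 1.7: 3.52 ≥ 1.7 is true
  essay score = 10: 9 == 10 is false
  intended major ∈ {STEM, Undeclared}: Undeclared is in the set → true
  ACT score between 25 and 26: 25 in [25, 26] is true
  SAT score ≥ 1310: 860 ≥ 1310 is false
  interview rating ≥ 3: 2 ≥ 3 is false
  community-service hours between 52 hours and 331 hours: 56 in [52, 331] is true
  NOT in-state resident: no → true
  legacy status: yes → true
  NOT first-generation student: no → true
  class-rank percentile > 47%: 96 > 47 is true
  AP courses completed ≥ 12: 6 ≥ 12 is false
  SAT score between 853 and 912: 860 in [853, 912] is true
  GPA between 2.71 and 3.63: 3.52 in [2.71, 3.63] is true
Combine:
[1.1.1.1.1] false OR true OR true = true
[1.1.1.1.2.1.1] true AND false = false
[1.1.1.1.2.1] NOT false = true
[1.1.1.1.2] NOT true = false
[1.1.1.1] true AND false = false
[1.1.1.2.1] true AND true AND true = true
[1.1.1.2.2] false OR false OR true = true
[1.1.1.2] true AND true = true
[1.1.1.3.3] true AND true = true
[1.1.1.3.4] true OR false = true
[1.1.1.3] true OR true OR true OR true = true
[1.1.1] exactly-one(false, true, true) = false
[1.1] NOT false = true
[1] NOT true = false
[2] true → true = true
[root] false AND true = false
Overall: false → rejected

Rejected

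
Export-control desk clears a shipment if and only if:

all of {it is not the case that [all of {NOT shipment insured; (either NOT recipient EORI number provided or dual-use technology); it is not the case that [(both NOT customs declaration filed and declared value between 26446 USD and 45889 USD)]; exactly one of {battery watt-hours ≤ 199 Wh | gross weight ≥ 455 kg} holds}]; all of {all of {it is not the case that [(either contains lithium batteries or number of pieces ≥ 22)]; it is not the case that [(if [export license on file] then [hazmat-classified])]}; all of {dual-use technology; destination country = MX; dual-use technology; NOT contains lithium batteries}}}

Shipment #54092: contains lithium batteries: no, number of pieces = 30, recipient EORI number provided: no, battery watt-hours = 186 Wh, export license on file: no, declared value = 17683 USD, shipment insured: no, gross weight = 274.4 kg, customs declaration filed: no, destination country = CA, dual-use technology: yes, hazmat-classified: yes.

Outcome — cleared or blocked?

Blocked

Atomic conditions:
  NOT shipment insured: no → true
  NOT recipient EORI number provided: no → true
  dual-use technology: yes → true
  NOT customs declaration filed: no → true
  declared value between 26446 USD and 45889 USD: 17683 in [26446, 45889] is false
  battery watt-hours ≤ 199 Wh: 186 ≤ 199 is true
  gross weight ≥ 455 kg: 274.4 ≥ 455 is false
  contains lithium batteries: no → false
  number of pieces ≥ 22: 30 ≥ 22 is true
  export license on file: no → false
  hazmat-classified: yes → true
  destination country = MX: CA == MX is false
  NOT contains lithium batteries: no → true
Combine:
[1.1.2] true OR true = true
[1.1.3.1] true AND false = false
[1.1.3] NOT false = true
[1.1.4] exactly-one(true, false) = true
[1.1] true AND true AND true AND true = true
[1] NOT true = false
[2.1.1.1] false OR true = true
[2.1.1] NOT true = false
[2.1.2.1] false → true (antecedent false ⇒ implication holds) = true
[2.1.2] NOT true = false
[2.1] false AND false = false
[2.2] true AND false AND true AND true = false
[2] false AND false = false
[root] false AND false = false
Overall: false → blocked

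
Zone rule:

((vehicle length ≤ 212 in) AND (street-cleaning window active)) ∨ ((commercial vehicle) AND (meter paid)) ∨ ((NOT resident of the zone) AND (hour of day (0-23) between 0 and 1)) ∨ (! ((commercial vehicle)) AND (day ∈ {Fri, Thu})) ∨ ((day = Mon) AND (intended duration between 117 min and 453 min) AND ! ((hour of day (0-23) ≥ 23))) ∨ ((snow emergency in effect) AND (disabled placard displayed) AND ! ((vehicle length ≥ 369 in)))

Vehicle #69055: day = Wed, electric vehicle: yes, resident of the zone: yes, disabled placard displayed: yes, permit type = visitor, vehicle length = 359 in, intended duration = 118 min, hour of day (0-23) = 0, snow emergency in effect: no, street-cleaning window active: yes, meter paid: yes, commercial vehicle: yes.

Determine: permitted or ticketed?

Permitted

Atomic conditions:
  vehicle length ≤ 212 in: 359 ≤ 212 is false
  street-cleaning window active: yes → true
  commercial vehicle: yes → true
  meter paid: yes → true
  NOT resident of the zone: yes → false
  hour of day (0-23) between 0 and 1: 0 in [0, 1] is true
  day ∈ {Fri, Thu}: Wed is not in the set → false
  day = Mon: Wed == Mon is false
  intended duration between 117 min and 453 min: 118 in [117, 453] is true
  hour of day (0-23) ≥ 23: 0 ≥ 23 is false
  snow emergency in effect: no → false
  disabled placard displayed: yes → true
  vehicle length ≥ 369 in: 359 ≥ 369 is false
Combine:
[1] false AND true = false
[2] true AND true = true
[3] false AND true = false
[4.1] NOT true = false
[4] false AND false = false
[5.3] NOT false = true
[5] false AND true AND true = false
[6.3] NOT false = true
[6] false AND true AND true = false
[root] false OR true OR false OR false OR false OR false = true
Overall: true → permitted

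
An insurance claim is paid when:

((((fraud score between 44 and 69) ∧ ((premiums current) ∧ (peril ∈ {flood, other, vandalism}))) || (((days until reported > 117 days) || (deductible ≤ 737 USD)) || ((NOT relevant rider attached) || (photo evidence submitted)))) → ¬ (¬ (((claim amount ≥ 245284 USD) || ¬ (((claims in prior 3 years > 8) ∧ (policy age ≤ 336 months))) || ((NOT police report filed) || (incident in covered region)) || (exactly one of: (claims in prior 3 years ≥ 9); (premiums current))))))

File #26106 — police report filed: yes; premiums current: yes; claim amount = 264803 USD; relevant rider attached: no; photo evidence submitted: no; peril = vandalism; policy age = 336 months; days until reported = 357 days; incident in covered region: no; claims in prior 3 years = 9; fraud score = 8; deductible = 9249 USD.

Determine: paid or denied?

Paid

Atomic conditions:
  fraud score between 44 and 69: 8 in [44, 69] is false
  premiums current: yes → true
  peril ∈ {flood, other, vandalism}: vandalism is in the set → true
  days until reported > 117 days: 357 > 117 is true
  deductible ≤ 737 USD: 9249 ≤ 737 is false
  NOT relevant rider attached: no → true
  photo evidence submitted: no → false
  claim amount ≥ 245284 USD: 264803 ≥ 245284 is true
  claims in prior 3 years > 8: 9 > 8 is true
  policy age ≤ 336 months: 336 ≤ 336 is true
  NOT police report filed: yes → false
  incident in covered region: no → false
  claims in prior 3 years ≥ 9: 9 ≥ 9 is true
Combine:
[1.1.2] true AND true = true
[1.1] false AND true = false
[1.2.1] true OR false = true
[1.2.2] true OR false = true
[1.2] true OR true = true
[1] false OR true = true
[2.1.1.2.1] true AND true = true
[2.1.1.2] NOT true = false
[2.1.1.3] false OR false = false
[2.1.1.4] exactly-one(true, true) = false
[2.1.1] true OR false OR false OR false = true
[2.1] NOT true = false
[2] NOT false = true
[root] true → true = true
Overall: true → paid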